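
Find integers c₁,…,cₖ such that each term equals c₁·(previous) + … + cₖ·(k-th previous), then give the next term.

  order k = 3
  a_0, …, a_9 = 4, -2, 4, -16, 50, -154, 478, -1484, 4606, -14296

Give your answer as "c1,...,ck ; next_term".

  a_3 = -3·4 + 0·-2 + -1·4 = -16
  a_4 = -3·-16 + 0·4 + -1·-2 = 50
  a_5 = -3·50 + 0·-16 + -1·4 = -154
  a_6 = -3·-154 + 0·50 + -1·-16 = 478
  a_7 = -3·478 + 0·-154 + -1·50 = -1484
  a_8 = -3·-1484 + 0·478 + -1·-154 = 4606
  a_9 = -3·4606 + 0·-1484 + -1·478 = -14296
  a_10 = -3·-14296 + 0·4606 + -1·-1484 = 44372

-3,0,-1 ; 44372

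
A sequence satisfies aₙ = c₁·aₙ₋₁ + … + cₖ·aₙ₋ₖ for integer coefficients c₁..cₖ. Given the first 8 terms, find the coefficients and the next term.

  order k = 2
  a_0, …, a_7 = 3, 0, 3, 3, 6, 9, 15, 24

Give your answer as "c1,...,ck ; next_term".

  a_2 = 1·0 + 1·3 = 3
  a_3 = 1·3 + 1·0 = 3
  a_4 = 1·3 + 1·3 = 6
  a_5 = 1·6 + 1·3 = 9
  a_6 = 1·9 + 1·6 = 15
  a_7 = 1·15 + 1·9 = 24
  a_8 = 1·24 + 1·15 = 39

1,1 ; 39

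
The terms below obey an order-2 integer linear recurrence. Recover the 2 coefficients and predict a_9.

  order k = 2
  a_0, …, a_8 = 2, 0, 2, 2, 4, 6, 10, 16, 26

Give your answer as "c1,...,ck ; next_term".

  a_2 = 1·0 + 1·2 = 2
  a_3 = 1·2 + 1·0 = 2
  a_4 = 1·2 + 1·2 = 4
  a_5 = 1·4 + 1·2 = 6
  a_6 = 1·6 + 1·4 = 10
  a_7 = 1·10 + 1·6 = 16
  a_8 = 1·16 + 1·10 = 26
  a_9 = 1·26 + 1·16 = 42

1,1 ; 42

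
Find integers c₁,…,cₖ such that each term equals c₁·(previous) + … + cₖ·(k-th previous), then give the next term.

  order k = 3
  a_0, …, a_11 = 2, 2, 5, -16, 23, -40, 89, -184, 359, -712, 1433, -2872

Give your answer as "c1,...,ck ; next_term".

-2,-1,-2 ; 5735

  a_3 = -2·5 + -1·2 + -2·2 = -16
  a_4 = -2·-16 + -1·5 + -2·2 = 23
  a_5 = -2·23 + -1·-16 + -2·5 = -40
  a_6 = -2·-40 + -1·23 + -2·-16 = 89
  a_7 = -2·89 + -1·-40 + -2·23 = -184
  a_8 = -2·-184 + -1·89 + -2·-40 = 359
  a_9 = -2·359 + -1·-184 + -2·89 = -712
  a_10 = -2·-712 + -1·359 + -2·-184 = 1433
  a_11 = -2·1433 + -1·-712 + -2·359 = -2872
  a_12 = -2·-2872 + -1·1433 + -2·-712 = 5735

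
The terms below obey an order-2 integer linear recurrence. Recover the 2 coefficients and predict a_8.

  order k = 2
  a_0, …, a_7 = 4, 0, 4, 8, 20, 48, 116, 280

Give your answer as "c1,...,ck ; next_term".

  a_2 = 2·0 + 1·4 = 4
  a_3 = 2·4 + 1·0 = 8
  a_4 = 2·8 + 1·4 = 20
  a_5 = 2·20 + 1·8 = 48
  a_6 = 2·48 + 1·20 = 116
  a_7 = 2·116 + 1·48 = 280
  a_8 = 2·280 + 1·116 = 676

2,1 ; 676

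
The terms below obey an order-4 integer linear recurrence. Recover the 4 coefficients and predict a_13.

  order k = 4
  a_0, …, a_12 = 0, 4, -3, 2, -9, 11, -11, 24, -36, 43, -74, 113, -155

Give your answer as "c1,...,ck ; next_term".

1,1,-2,3 ; 235

  a_4 = 1·2 + 1·-3 + -2·4 + 3·0 = -9
  a_5 = 1·-9 + 1·2 + -2·-3 + 3·4 = 11
  a_6 = 1·11 + 1·-9 + -2·2 + 3·-3 = -11
  a_7 = 1·-11 + 1·11 + -2·-9 + 3·2 = 24
  a_8 = 1·24 + 1·-11 + -2·11 + 3·-9 = -36
  a_9 = 1·-36 + 1·24 + -2·-11 + 3·11 = 43
  a_10 = 1·43 + 1·-36 + -2·24 + 3·-11 = -74
  a_11 = 1·-74 + 1·43 + -2·-36 + 3·24 = 113
  a_12 = 1·113 + 1·-74 + -2·43 + 3·-36 = -155
  a_13 = 1·-155 + 1·113 + -2·-74 + 3·43 = 235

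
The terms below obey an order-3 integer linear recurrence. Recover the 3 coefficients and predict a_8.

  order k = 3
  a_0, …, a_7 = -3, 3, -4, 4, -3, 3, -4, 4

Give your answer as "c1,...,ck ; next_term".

  a_3 = -1·-4 + -1·3 + -1·-3 = 4
  a_4 = -1·4 + -1·-4 + -1·3 = -3
  a_5 = -1·-3 + -1·4 + -1·-4 = 3
  a_6 = -1·3 + -1·-3 + -1·4 = -4
  a_7 = -1·-4 + -1·3 + -1·-3 = 4
  a_8 = -1·4 + -1·-4 + -1·3 = -3

-1,-1,-1 ; -3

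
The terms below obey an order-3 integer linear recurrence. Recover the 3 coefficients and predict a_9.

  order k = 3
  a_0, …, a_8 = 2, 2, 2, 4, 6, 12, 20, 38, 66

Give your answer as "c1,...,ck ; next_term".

  a_3 = 1·2 + 2·2 + -1·2 = 4
  a_4 = 1·4 + 2·2 + -1·2 = 6
  a_5 = 1·6 + 2·4 + -1·2 = 12
  a_6 = 1·12 + 2·6 + -1·4 = 20
  a_7 = 1·20 + 2·12 + -1·6 = 38
  a_8 = 1·38 + 2·20 + -1·12 = 66
  a_9 = 1·66 + 2·38 + -1·20 = 122

1,2,-1 ; 122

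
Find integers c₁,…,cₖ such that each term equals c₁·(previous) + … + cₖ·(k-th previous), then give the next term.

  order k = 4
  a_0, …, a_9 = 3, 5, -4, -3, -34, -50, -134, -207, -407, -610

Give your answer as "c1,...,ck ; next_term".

  a_4 = 1·-3 + 3·-4 + -2·5 + -3·3 = -34
  a_5 = 1·-34 + 3·-3 + -2·-4 + -3·5 = -50
  a_6 = 1·-50 + 3·-34 + -2·-3 + -3·-4 = -134
  a_7 = 1·-134 + 3·-50 + -2·-34 + -3·-3 = -207
  a_8 = 1·-207 + 3·-134 + -2·-50 + -3·-34 = -407
  a_9 = 1·-407 + 3·-207 + -2·-134 + -3·-50 = -610
  a_10 = 1·-610 + 3·-407 + -2·-207 + -3·-134 = -1015

1,3,-2,-3 ; -1015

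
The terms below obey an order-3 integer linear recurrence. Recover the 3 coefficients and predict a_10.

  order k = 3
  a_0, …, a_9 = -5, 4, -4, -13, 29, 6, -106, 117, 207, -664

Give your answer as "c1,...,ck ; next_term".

-1,-3,1 ; 160

  a_3 = -1·-4 + -3·4 + 1·-5 = -13
  a_4 = -1·-13 + -3·-4 + 1·4 = 29
  a_5 = -1·29 + -3·-13 + 1·-4 = 6
  a_6 = -1·6 + -3·29 + 1·-13 = -106
  a_7 = -1·-106 + -3·6 + 1·29 = 117
  a_8 = -1·117 + -3·-106 + 1·6 = 207
  a_9 = -1·207 + -3·117 + 1·-106 = -664
  a_10 = -1·-664 + -3·207 + 1·117 = 160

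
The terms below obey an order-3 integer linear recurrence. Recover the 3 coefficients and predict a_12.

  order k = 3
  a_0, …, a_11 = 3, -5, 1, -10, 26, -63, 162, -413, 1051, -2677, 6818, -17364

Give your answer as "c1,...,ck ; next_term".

  a_3 = -2·1 + 1·-5 + -1·3 = -10
  a_4 = -2·-10 + 1·1 + -1·-5 = 26
  a_5 = -2·26 + 1·-10 + -1·1 = -63
  a_6 = -2·-63 + 1·26 + -1·-10 = 162
  a_7 = -2·162 + 1·-63 + -1·26 = -413
  a_8 = -2·-413 + 1·162 + -1·-63 = 1051
  a_9 = -2·1051 + 1·-413 + -1·162 = -2677
  a_10 = -2·-2677 + 1·1051 + -1·-413 = 6818
  a_11 = -2·6818 + 1·-2677 + -1·1051 = -17364
  a_12 = -2·-17364 + 1·6818 + -1·-2677 = 44223

-2,1,-1 ; 44223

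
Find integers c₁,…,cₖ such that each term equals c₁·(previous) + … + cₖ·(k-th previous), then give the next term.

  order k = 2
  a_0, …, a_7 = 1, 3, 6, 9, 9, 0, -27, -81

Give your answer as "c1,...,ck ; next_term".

  a_2 = 3·3 + -3·1 = 6
  a_3 = 3·6 + -3·3 = 9
  a_4 = 3·9 + -3·6 = 9
  a_5 = 3·9 + -3·9 = 0
  a_6 = 3·0 + -3·9 = -27
  a_7 = 3·-27 + -3·0 = -81
  a_8 = 3·-81 + -3·-27 = -162

3,-3 ; -162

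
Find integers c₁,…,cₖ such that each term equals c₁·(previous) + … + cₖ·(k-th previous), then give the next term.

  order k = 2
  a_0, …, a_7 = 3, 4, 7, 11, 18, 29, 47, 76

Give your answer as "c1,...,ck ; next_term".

  a_2 = 1·4 + 1·3 = 7
  a_3 = 1·7 + 1·4 = 11
  a_4 = 1·11 + 1·7 = 18
  a_5 = 1·18 + 1·11 = 29
  a_6 = 1·29 + 1·18 = 47
  a_7 = 1·47 + 1·29 = 76
  a_8 = 1·76 + 1·47 = 123

1,1 ; 123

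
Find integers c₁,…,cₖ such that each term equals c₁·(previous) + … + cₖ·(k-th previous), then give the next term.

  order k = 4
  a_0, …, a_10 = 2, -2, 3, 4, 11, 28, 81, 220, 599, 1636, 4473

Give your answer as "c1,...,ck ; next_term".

2,1,2,2 ; 12220

  a_4 = 2·4 + 1·3 + 2·-2 + 2·2 = 11
  a_5 = 2·11 + 1·4 + 2·3 + 2·-2 = 28
  a_6 = 2·28 + 1·11 + 2·4 + 2·3 = 81
  a_7 = 2·81 + 1·28 + 2·11 + 2·4 = 220
  a_8 = 2·220 + 1·81 + 2·28 + 2·11 = 599
  a_9 = 2·599 + 1·220 + 2·81 + 2·28 = 1636
  a_10 = 2·1636 + 1·599 + 2·220 + 2·81 = 4473
  a_11 = 2·4473 + 1·1636 + 2·599 + 2·220 = 12220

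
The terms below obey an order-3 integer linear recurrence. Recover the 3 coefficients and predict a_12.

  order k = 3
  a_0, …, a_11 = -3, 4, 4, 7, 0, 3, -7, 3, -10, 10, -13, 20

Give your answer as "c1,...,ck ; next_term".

  a_3 = 0·4 + 1·4 + -1·-3 = 7
  a_4 = 0·7 + 1·4 + -1·4 = 0
  a_5 = 0·0 + 1·7 + -1·4 = 3
  a_6 = 0·3 + 1·0 + -1·7 = -7
  a_7 = 0·-7 + 1·3 + -1·0 = 3
  a_8 = 0·3 + 1·-7 + -1·3 = -10
  a_9 = 0·-10 + 1·3 + -1·-7 = 10
  a_10 = 0·10 + 1·-10 + -1·3 = -13
  a_11 = 0·-13 + 1·10 + -1·-10 = 20
  a_12 = 0·20 + 1·-13 + -1·10 = -23

0,1,-1 ; -23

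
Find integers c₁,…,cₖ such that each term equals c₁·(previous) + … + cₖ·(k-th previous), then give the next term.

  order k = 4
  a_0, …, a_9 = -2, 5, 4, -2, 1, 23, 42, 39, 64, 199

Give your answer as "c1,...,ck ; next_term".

  a_4 = 2·-2 + -2·4 + 3·5 + 1·-2 = 1
  a_5 = 2·1 + -2·-2 + 3·4 + 1·5 = 23
  a_6 = 2·23 + -2·1 + 3·-2 + 1·4 = 42
  a_7 = 2·42 + -2·23 + 3·1 + 1·-2 = 39
  a_8 = 2·39 + -2·42 + 3·23 + 1·1 = 64
  a_9 = 2·64 + -2·39 + 3·42 + 1·23 = 199
  a_10 = 2·199 + -2·64 + 3·39 + 1·42 = 429

2,-2,3,1 ; 429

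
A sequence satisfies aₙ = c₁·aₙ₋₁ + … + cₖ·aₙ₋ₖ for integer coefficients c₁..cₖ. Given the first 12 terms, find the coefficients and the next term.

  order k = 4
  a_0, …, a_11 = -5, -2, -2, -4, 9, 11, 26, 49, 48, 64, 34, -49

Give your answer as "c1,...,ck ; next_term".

1,1,0,-3 ; -159

  a_4 = 1·-4 + 1·-2 + 0·-2 + -3·-5 = 9
  a_5 = 1·9 + 1·-4 + 0·-2 + -3·-2 = 11
  a_6 = 1·11 + 1·9 + 0·-4 + -3·-2 = 26
  a_7 = 1·26 + 1·11 + 0·9 + -3·-4 = 49
  a_8 = 1·49 + 1·26 + 0·11 + -3·9 = 48
  a_9 = 1·48 + 1·49 + 0·26 + -3·11 = 64
  a_10 = 1·64 + 1·48 + 0·49 + -3·26 = 34
  a_11 = 1·34 + 1·64 + 0·48 + -3·49 = -49
  a_12 = 1·-49 + 1·34 + 0·64 + -3·48 = -159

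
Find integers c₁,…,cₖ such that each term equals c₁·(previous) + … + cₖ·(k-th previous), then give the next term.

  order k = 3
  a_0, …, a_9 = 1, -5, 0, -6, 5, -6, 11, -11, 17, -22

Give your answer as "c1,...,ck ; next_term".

  a_3 = 0·0 + 1·-5 + -1·1 = -6
  a_4 = 0·-6 + 1·0 + -1·-5 = 5
  a_5 = 0·5 + 1·-6 + -1·0 = -6
  a_6 = 0·-6 + 1·5 + -1·-6 = 11
  a_7 = 0·11 + 1·-6 + -1·5 = -11
  a_8 = 0·-11 + 1·11 + -1·-6 = 17
  a_9 = 0·17 + 1·-11 + -1·11 = -22
  a_10 = 0·-22 + 1·17 + -1·-11 = 28

0,1,-1 ; 28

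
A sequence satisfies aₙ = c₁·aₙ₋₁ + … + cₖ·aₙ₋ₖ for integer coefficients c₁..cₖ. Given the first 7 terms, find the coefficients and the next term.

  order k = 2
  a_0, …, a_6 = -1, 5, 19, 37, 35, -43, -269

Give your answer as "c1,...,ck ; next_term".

  a_2 = 3·5 + -4·-1 = 19
  a_3 = 3·19 + -4·5 = 37
  a_4 = 3·37 + -4·19 = 35
  a_5 = 3·35 + -4·37 = -43
  a_6 = 3·-43 + -4·35 = -269
  a_7 = 3·-269 + -4·-43 = -635

3,-4 ; -635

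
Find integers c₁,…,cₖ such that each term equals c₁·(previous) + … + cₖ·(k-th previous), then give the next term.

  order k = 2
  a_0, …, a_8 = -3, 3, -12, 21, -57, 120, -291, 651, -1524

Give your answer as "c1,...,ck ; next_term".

-1,3 ; 3477

  a_2 = -1·3 + 3·-3 = -12
  a_3 = -1·-12 + 3·3 = 21
  a_4 = -1·21 + 3·-12 = -57
  a_5 = -1·-57 + 3·21 = 120
  a_6 = -1·120 + 3·-57 = -291
  a_7 = -1·-291 + 3·120 = 651
  a_8 = -1·651 + 3·-291 = -1524
  a_9 = -1·-1524 + 3·651 = 3477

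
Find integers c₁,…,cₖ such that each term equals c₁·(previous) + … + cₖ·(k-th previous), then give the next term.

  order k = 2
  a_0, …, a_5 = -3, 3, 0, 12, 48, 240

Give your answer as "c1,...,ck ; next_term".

4,4 ; 1152

  a_2 = 4·3 + 4·-3 = 0
  a_3 = 4·0 + 4·3 = 12
  a_4 = 4·12 + 4·0 = 48
  a_5 = 4·48 + 4·12 = 240
  a_6 = 4·240 + 4·48 = 1152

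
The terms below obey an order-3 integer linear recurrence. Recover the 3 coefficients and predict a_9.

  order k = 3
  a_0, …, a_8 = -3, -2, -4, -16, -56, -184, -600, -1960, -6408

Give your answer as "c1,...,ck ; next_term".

  a_3 = 4·-4 + -3·-2 + 2·-3 = -16
  a_4 = 4·-16 + -3·-4 + 2·-2 = -56
  a_5 = 4·-56 + -3·-16 + 2·-4 = -184
  a_6 = 4·-184 + -3·-56 + 2·-16 = -600
  a_7 = 4·-600 + -3·-184 + 2·-56 = -1960
  a_8 = 4·-1960 + -3·-600 + 2·-184 = -6408
  a_9 = 4·-6408 + -3·-1960 + 2·-600 = -20952

4,-3,2 ; -20952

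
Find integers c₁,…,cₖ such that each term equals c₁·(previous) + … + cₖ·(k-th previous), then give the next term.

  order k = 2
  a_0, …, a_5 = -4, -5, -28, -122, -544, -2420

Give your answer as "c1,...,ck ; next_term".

4,2 ; -10768

  a_2 = 4·-5 + 2·-4 = -28
  a_3 = 4·-28 + 2·-5 = -122
  a_4 = 4·-122 + 2·-28 = -544
  a_5 = 4·-544 + 2·-122 = -2420
  a_6 = 4·-2420 + 2·-544 = -10768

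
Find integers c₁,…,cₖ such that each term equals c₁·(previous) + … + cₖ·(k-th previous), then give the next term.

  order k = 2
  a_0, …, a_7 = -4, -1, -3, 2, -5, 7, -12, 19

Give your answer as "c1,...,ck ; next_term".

-1,1 ; -31

  a_2 = -1·-1 + 1·-4 = -3
  a_3 = -1·-3 + 1·-1 = 2
  a_4 = -1·2 + 1·-3 = -5
  a_5 = -1·-5 + 1·2 = 7
  a_6 = -1·7 + 1·-5 = -12
  a_7 = -1·-12 + 1·7 = 19
  a_8 = -1·19 + 1·-12 = -31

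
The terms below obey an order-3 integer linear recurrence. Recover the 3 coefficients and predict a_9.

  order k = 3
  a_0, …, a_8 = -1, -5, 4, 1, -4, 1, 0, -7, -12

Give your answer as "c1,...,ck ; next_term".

2,1,2 ; -31

  a_3 = 2·4 + 1·-5 + 2·-1 = 1
  a_4 = 2·1 + 1·4 + 2·-5 = -4
  a_5 = 2·-4 + 1·1 + 2·4 = 1
  a_6 = 2·1 + 1·-4 + 2·1 = 0
  a_7 = 2·0 + 1·1 + 2·-4 = -7
  a_8 = 2·-7 + 1·0 + 2·1 = -12
  a_9 = 2·-12 + 1·-7 + 2·0 = -31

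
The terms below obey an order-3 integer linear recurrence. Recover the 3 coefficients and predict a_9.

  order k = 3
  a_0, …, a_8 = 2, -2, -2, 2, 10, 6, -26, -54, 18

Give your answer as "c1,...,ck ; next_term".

1,-3,-1 ; 206

  a_3 = 1·-2 + -3·-2 + -1·2 = 2
  a_4 = 1·2 + -3·-2 + -1·-2 = 10
  a_5 = 1·10 + -3·2 + -1·-2 = 6
  a_6 = 1·6 + -3·10 + -1·2 = -26
  a_7 = 1·-26 + -3·6 + -1·10 = -54
  a_8 = 1·-54 + -3·-26 + -1·6 = 18
  a_9 = 1·18 + -3·-54 + -1·-26 = 206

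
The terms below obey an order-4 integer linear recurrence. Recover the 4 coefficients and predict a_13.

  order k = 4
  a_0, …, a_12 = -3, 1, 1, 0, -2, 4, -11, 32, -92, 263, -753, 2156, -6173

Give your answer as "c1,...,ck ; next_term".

-2,2,-1,1 ; 17674

  a_4 = -2·0 + 2·1 + -1·1 + 1·-3 = -2
  a_5 = -2·-2 + 2·0 + -1·1 + 1·1 = 4
  a_6 = -2·4 + 2·-2 + -1·0 + 1·1 = -11
  a_7 = -2·-11 + 2·4 + -1·-2 + 1·0 = 32
  a_8 = -2·32 + 2·-11 + -1·4 + 1·-2 = -92
  a_9 = -2·-92 + 2·32 + -1·-11 + 1·4 = 263
  a_10 = -2·263 + 2·-92 + -1·32 + 1·-11 = -753
  a_11 = -2·-753 + 2·263 + -1·-92 + 1·32 = 2156
  a_12 = -2·2156 + 2·-753 + -1·263 + 1·-92 = -6173
  a_13 = -2·-6173 + 2·2156 + -1·-753 + 1·263 = 17674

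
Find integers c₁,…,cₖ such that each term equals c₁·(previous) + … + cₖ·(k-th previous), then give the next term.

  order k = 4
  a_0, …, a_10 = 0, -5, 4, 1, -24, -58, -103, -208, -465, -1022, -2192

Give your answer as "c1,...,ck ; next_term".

  a_4 = 3·1 + -3·4 + 3·-5 + -1·0 = -24
  a_5 = 3·-24 + -3·1 + 3·4 + -1·-5 = -58
  a_6 = 3·-58 + -3·-24 + 3·1 + -1·4 = -103
  a_7 = 3·-103 + -3·-58 + 3·-24 + -1·1 = -208
  a_8 = 3·-208 + -3·-103 + 3·-58 + -1·-24 = -465
  a_9 = 3·-465 + -3·-208 + 3·-103 + -1·-58 = -1022
  a_10 = 3·-1022 + -3·-465 + 3·-208 + -1·-103 = -2192
  a_11 = 3·-2192 + -3·-1022 + 3·-465 + -1·-208 = -4697

3,-3,3,-1 ; -4697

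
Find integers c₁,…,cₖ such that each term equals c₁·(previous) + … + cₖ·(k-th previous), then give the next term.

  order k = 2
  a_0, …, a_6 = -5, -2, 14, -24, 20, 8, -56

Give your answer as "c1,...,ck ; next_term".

  a_2 = -2·-2 + -2·-5 = 14
  a_3 = -2·14 + -2·-2 = -24
  a_4 = -2·-24 + -2·14 = 20
  a_5 = -2·20 + -2·-24 = 8
  a_6 = -2·8 + -2·20 = -56
  a_7 = -2·-56 + -2·8 = 96

-2,-2 ; 96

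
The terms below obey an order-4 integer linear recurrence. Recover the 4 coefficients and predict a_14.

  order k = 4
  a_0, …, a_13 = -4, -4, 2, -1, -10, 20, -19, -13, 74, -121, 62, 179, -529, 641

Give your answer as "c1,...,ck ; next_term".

  a_4 = -2·-1 + -2·2 + 1·-4 + 1·-4 = -10
  a_5 = -2·-10 + -2·-1 + 1·2 + 1·-4 = 20
  a_6 = -2·20 + -2·-10 + 1·-1 + 1·2 = -19
  a_7 = -2·-19 + -2·20 + 1·-10 + 1·-1 = -13
  a_8 = -2·-13 + -2·-19 + 1·20 + 1·-10 = 74
  a_9 = -2·74 + -2·-13 + 1·-19 + 1·20 = -121
  a_10 = -2·-121 + -2·74 + 1·-13 + 1·-19 = 62
  a_11 = -2·62 + -2·-121 + 1·74 + 1·-13 = 179
  a_12 = -2·179 + -2·62 + 1·-121 + 1·74 = -529
  a_13 = -2·-529 + -2·179 + 1·62 + 1·-121 = 641
  a_14 = -2·641 + -2·-529 + 1·179 + 1·62 = 17

-2,-2,1,1 ; 17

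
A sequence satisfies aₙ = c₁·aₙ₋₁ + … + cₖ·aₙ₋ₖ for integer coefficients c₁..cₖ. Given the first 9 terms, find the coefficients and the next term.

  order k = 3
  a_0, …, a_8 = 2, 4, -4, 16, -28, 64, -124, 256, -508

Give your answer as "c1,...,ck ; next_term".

  a_3 = -2·-4 + 1·4 + 2·2 = 16
  a_4 = -2·16 + 1·-4 + 2·4 = -28
  a_5 = -2·-28 + 1·16 + 2·-4 = 64
  a_6 = -2·64 + 1·-28 + 2·16 = -124
  a_7 = -2·-124 + 1·64 + 2·-28 = 256
  a_8 = -2·256 + 1·-124 + 2·64 = -508
  a_9 = -2·-508 + 1·256 + 2·-124 = 1024

-2,1,2 ; 1024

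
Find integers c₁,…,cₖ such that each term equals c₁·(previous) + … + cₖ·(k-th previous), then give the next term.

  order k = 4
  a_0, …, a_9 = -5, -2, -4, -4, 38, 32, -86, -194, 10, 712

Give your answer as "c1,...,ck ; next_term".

  a_4 = 0·-4 + -3·-4 + -3·-2 + -4·-5 = 38
  a_5 = 0·38 + -3·-4 + -3·-4 + -4·-2 = 32
  a_6 = 0·32 + -3·38 + -3·-4 + -4·-4 = -86
  a_7 = 0·-86 + -3·32 + -3·38 + -4·-4 = -194
  a_8 = 0·-194 + -3·-86 + -3·32 + -4·38 = 10
  a_9 = 0·10 + -3·-194 + -3·-86 + -4·32 = 712
  a_10 = 0·712 + -3·10 + -3·-194 + -4·-86 = 896

0,-3,-3,-4 ; 896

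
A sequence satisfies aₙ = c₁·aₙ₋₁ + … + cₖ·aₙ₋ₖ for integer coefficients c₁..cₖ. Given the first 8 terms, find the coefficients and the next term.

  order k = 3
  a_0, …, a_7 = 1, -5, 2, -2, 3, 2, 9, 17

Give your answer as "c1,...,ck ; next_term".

  a_3 = 2·2 + 1·-5 + -1·1 = -2
  a_4 = 2·-2 + 1·2 + -1·-5 = 3
  a_5 = 2·3 + 1·-2 + -1·2 = 2
  a_6 = 2·2 + 1·3 + -1·-2 = 9
  a_7 = 2·9 + 1·2 + -1·3 = 17
  a_8 = 2·17 + 1·9 + -1·2 = 41

2,1,-1 ; 41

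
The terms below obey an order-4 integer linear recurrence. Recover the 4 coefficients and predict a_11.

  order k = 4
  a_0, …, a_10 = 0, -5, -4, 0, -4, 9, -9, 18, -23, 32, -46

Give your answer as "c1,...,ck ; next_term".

  a_4 = -1·0 + 1·-4 + 0·-5 + -1·0 = -4
  a_5 = -1·-4 + 1·0 + 0·-4 + -1·-5 = 9
  a_6 = -1·9 + 1·-4 + 0·0 + -1·-4 = -9
  a_7 = -1·-9 + 1·9 + 0·-4 + -1·0 = 18
  a_8 = -1·18 + 1·-9 + 0·9 + -1·-4 = -23
  a_9 = -1·-23 + 1·18 + 0·-9 + -1·9 = 32
  a_10 = -1·32 + 1·-23 + 0·18 + -1·-9 = -46
  a_11 = -1·-46 + 1·32 + 0·-23 + -1·18 = 60

-1,1,0,-1 ; 60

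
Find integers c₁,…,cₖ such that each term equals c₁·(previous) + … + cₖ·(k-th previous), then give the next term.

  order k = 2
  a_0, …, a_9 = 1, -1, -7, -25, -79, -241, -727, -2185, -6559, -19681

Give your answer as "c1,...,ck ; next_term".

4,-3 ; -59047

  a_2 = 4·-1 + -3·1 = -7
  a_3 = 4·-7 + -3·-1 = -25
  a_4 = 4·-25 + -3·-7 = -79
  a_5 = 4·-79 + -3·-25 = -241
  a_6 = 4·-241 + -3·-79 = -727
  a_7 = 4·-727 + -3·-241 = -2185
  a_8 = 4·-2185 + -3·-727 = -6559
  a_9 = 4·-6559 + -3·-2185 = -19681
  a_10 = 4·-19681 + -3·-6559 = -59047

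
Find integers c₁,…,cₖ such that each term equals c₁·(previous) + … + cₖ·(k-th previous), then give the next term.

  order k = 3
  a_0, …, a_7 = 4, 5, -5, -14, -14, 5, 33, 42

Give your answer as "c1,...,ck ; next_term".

  a_3 = 1·-5 + -1·5 + -1·4 = -14
  a_4 = 1·-14 + -1·-5 + -1·5 = -14
  a_5 = 1·-14 + -1·-14 + -1·-5 = 5
  a_6 = 1·5 + -1·-14 + -1·-14 = 33
  a_7 = 1·33 + -1·5 + -1·-14 = 42
  a_8 = 1·42 + -1·33 + -1·5 = 4

1,-1,-1 ; 4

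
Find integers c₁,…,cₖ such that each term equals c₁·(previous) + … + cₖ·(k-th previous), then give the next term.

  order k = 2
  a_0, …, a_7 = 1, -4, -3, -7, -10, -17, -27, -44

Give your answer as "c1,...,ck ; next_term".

  a_2 = 1·-4 + 1·1 = -3
  a_3 = 1·-3 + 1·-4 = -7
  a_4 = 1·-7 + 1·-3 = -10
  a_5 = 1·-10 + 1·-7 = -17
  a_6 = 1·-17 + 1·-10 = -27
  a_7 = 1·-27 + 1·-17 = -44
  a_8 = 1·-44 + 1·-27 = -71

1,1 ; -71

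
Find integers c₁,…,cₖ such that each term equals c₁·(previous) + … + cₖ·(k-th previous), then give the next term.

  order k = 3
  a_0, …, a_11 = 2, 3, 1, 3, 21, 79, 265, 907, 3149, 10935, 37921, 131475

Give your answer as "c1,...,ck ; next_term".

  a_3 = 4·1 + -3·3 + 4·2 = 3
  a_4 = 4·3 + -3·1 + 4·3 = 21
  a_5 = 4·21 + -3·3 + 4·1 = 79
  a_6 = 4·79 + -3·21 + 4·3 = 265
  a_7 = 4·265 + -3·79 + 4·21 = 907
  a_8 = 4·907 + -3·265 + 4·79 = 3149
  a_9 = 4·3149 + -3·907 + 4·265 = 10935
  a_10 = 4·10935 + -3·3149 + 4·907 = 37921
  a_11 = 4·37921 + -3·10935 + 4·3149 = 131475
  a_12 = 4·131475 + -3·37921 + 4·10935 = 455877

4,-3,4 ; 455877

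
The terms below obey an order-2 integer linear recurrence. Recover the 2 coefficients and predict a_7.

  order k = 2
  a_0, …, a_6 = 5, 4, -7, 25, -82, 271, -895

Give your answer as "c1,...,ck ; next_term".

  a_2 = -3·4 + 1·5 = -7
  a_3 = -3·-7 + 1·4 = 25
  a_4 = -3·25 + 1·-7 = -82
  a_5 = -3·-82 + 1·25 = 271
  a_6 = -3·271 + 1·-82 = -895
  a_7 = -3·-895 + 1·271 = 2956

-3,1 ; 2956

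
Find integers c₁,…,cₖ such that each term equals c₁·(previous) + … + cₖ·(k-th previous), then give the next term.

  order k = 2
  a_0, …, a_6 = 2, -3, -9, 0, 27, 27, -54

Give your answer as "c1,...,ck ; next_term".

1,-3 ; -135

  a_2 = 1·-3 + -3·2 = -9
  a_3 = 1·-9 + -3·-3 = 0
  a_4 = 1·0 + -3·-9 = 27
  a_5 = 1·27 + -3·0 = 27
  a_6 = 1·27 + -3·27 = -54
  a_7 = 1·-54 + -3·27 = -135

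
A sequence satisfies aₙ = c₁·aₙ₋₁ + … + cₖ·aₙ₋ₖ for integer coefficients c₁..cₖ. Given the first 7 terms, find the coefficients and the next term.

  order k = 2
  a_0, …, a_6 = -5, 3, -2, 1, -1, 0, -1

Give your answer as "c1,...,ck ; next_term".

  a_2 = 1·3 + 1·-5 = -2
  a_3 = 1·-2 + 1·3 = 1
  a_4 = 1·1 + 1·-2 = -1
  a_5 = 1·-1 + 1·1 = 0
  a_6 = 1·0 + 1·-1 = -1
  a_7 = 1·-1 + 1·0 = -1

1,1 ; -1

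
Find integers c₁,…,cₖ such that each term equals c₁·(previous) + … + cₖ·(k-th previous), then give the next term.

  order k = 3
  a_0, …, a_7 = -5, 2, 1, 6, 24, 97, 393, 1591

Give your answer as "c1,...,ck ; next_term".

  a_3 = 3·1 + 4·2 + 1·-5 = 6
  a_4 = 3·6 + 4·1 + 1·2 = 24
  a_5 = 3·24 + 4·6 + 1·1 = 97
  a_6 = 3·97 + 4·24 + 1·6 = 393
  a_7 = 3·393 + 4·97 + 1·24 = 1591
  a_8 = 3·1591 + 4·393 + 1·97 = 6442

3,4,1 ; 6442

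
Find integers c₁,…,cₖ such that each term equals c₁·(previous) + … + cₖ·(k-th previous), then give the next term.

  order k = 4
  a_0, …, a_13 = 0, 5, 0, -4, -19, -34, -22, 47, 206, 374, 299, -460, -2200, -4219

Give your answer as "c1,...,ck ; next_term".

  a_4 = 1·-4 + 0·0 + -3·5 + -3·0 = -19
  a_5 = 1·-19 + 0·-4 + -3·0 + -3·5 = -34
  a_6 = 1·-34 + 0·-19 + -3·-4 + -3·0 = -22
  a_7 = 1·-22 + 0·-34 + -3·-19 + -3·-4 = 47
  a_8 = 1·47 + 0·-22 + -3·-34 + -3·-19 = 206
  a_9 = 1·206 + 0·47 + -3·-22 + -3·-34 = 374
  a_10 = 1·374 + 0·206 + -3·47 + -3·-22 = 299
  a_11 = 1·299 + 0·374 + -3·206 + -3·47 = -460
  a_12 = 1·-460 + 0·299 + -3·374 + -3·206 = -2200
  a_13 = 1·-2200 + 0·-460 + -3·299 + -3·374 = -4219
  a_14 = 1·-4219 + 0·-2200 + -3·-460 + -3·299 = -3736

1,0,-3,-3 ; -3736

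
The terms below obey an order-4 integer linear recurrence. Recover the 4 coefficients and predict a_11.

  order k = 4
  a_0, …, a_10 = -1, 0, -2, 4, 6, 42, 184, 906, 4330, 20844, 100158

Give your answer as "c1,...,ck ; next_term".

4,4,-1,2 ; 481490

  a_4 = 4·4 + 4·-2 + -1·0 + 2·-1 = 6
  a_5 = 4·6 + 4·4 + -1·-2 + 2·0 = 42
  a_6 = 4·42 + 4·6 + -1·4 + 2·-2 = 184
  a_7 = 4·184 + 4·42 + -1·6 + 2·4 = 906
  a_8 = 4·906 + 4·184 + -1·42 + 2·6 = 4330
  a_9 = 4·4330 + 4·906 + -1·184 + 2·42 = 20844
  a_10 = 4·20844 + 4·4330 + -1·906 + 2·184 = 100158
  a_11 = 4·100158 + 4·20844 + -1·4330 + 2·906 = 481490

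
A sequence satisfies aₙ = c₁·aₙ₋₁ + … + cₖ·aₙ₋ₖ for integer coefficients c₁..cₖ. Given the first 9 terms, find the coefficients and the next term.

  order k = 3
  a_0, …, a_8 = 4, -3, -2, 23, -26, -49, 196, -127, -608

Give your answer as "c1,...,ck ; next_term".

-1,-3,3 ; 1577

  a_3 = -1·-2 + -3·-3 + 3·4 = 23
  a_4 = -1·23 + -3·-2 + 3·-3 = -26
  a_5 = -1·-26 + -3·23 + 3·-2 = -49
  a_6 = -1·-49 + -3·-26 + 3·23 = 196
  a_7 = -1·196 + -3·-49 + 3·-26 = -127
  a_8 = -1·-127 + -3·196 + 3·-49 = -608
  a_9 = -1·-608 + -3·-127 + 3·196 = 1577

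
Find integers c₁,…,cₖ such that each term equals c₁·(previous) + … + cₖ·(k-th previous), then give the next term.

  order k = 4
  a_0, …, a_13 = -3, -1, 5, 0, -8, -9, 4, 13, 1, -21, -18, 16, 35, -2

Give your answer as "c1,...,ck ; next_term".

1,-1,0,1 ; -55

  a_4 = 1·0 + -1·5 + 0·-1 + 1·-3 = -8
  a_5 = 1·-8 + -1·0 + 0·5 + 1·-1 = -9
  a_6 = 1·-9 + -1·-8 + 0·0 + 1·5 = 4
  a_7 = 1·4 + -1·-9 + 0·-8 + 1·0 = 13
  a_8 = 1·13 + -1·4 + 0·-9 + 1·-8 = 1
  a_9 = 1·1 + -1·13 + 0·4 + 1·-9 = -21
  a_10 = 1·-21 + -1·1 + 0·13 + 1·4 = -18
  a_11 = 1·-18 + -1·-21 + 0·1 + 1·13 = 16
  a_12 = 1·16 + -1·-18 + 0·-21 + 1·1 = 35
  a_13 = 1·35 + -1·16 + 0·-18 + 1·-21 = -2
  a_14 = 1·-2 + -1·35 + 0·16 + 1·-18 = -55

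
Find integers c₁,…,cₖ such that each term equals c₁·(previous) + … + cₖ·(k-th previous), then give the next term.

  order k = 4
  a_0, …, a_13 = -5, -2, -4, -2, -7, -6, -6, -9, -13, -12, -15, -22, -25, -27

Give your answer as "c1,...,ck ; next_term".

0,0,1,1 ; -37

  a_4 = 0·-2 + 0·-4 + 1·-2 + 1·-5 = -7
  a_5 = 0·-7 + 0·-2 + 1·-4 + 1·-2 = -6
  a_6 = 0·-6 + 0·-7 + 1·-2 + 1·-4 = -6
  a_7 = 0·-6 + 0·-6 + 1·-7 + 1·-2 = -9
  a_8 = 0·-9 + 0·-6 + 1·-6 + 1·-7 = -13
  a_9 = 0·-13 + 0·-9 + 1·-6 + 1·-6 = -12
  a_10 = 0·-12 + 0·-13 + 1·-9 + 1·-6 = -15
  a_11 = 0·-15 + 0·-12 + 1·-13 + 1·-9 = -22
  a_12 = 0·-22 + 0·-15 + 1·-12 + 1·-13 = -25
  a_13 = 0·-25 + 0·-22 + 1·-15 + 1·-12 = -27
  a_14 = 0·-27 + 0·-25 + 1·-22 + 1·-15 = -37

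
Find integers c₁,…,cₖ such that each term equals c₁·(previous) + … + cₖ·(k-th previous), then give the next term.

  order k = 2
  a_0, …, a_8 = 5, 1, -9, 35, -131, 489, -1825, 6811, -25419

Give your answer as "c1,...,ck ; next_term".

  a_2 = -4·1 + -1·5 = -9
  a_3 = -4·-9 + -1·1 = 35
  a_4 = -4·35 + -1·-9 = -131
  a_5 = -4·-131 + -1·35 = 489
  a_6 = -4·489 + -1·-131 = -1825
  a_7 = -4·-1825 + -1·489 = 6811
  a_8 = -4·6811 + -1·-1825 = -25419
  a_9 = -4·-25419 + -1·6811 = 94865

-4,-1 ; 94865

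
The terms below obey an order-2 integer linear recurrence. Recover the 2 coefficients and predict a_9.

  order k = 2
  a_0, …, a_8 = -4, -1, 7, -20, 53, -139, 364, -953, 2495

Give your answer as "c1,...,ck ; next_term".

  a_2 = -3·-1 + -1·-4 = 7
  a_3 = -3·7 + -1·-1 = -20
  a_4 = -3·-20 + -1·7 = 53
  a_5 = -3·53 + -1·-20 = -139
  a_6 = -3·-139 + -1·53 = 364
  a_7 = -3·364 + -1·-139 = -953
  a_8 = -3·-953 + -1·364 = 2495
  a_9 = -3·2495 + -1·-953 = -6532

-3,-1 ; -6532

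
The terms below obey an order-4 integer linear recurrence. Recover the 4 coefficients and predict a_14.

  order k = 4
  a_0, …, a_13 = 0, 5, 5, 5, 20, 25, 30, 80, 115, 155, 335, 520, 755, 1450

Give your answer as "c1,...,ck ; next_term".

  a_4 = 1·5 + 0·5 + 3·5 + -2·0 = 20
  a_5 = 1·20 + 0·5 + 3·5 + -2·5 = 25
  a_6 = 1·25 + 0·20 + 3·5 + -2·5 = 30
  a_7 = 1·30 + 0·25 + 3·20 + -2·5 = 80
  a_8 = 1·80 + 0·30 + 3·25 + -2·20 = 115
  a_9 = 1·115 + 0·80 + 3·30 + -2·25 = 155
  a_10 = 1·155 + 0·115 + 3·80 + -2·30 = 335
  a_11 = 1·335 + 0·155 + 3·115 + -2·80 = 520
  a_12 = 1·520 + 0·335 + 3·155 + -2·115 = 755
  a_13 = 1·755 + 0·520 + 3·335 + -2·155 = 1450
  a_14 = 1·1450 + 0·755 + 3·520 + -2·335 = 2340

1,0,3,-2 ; 2340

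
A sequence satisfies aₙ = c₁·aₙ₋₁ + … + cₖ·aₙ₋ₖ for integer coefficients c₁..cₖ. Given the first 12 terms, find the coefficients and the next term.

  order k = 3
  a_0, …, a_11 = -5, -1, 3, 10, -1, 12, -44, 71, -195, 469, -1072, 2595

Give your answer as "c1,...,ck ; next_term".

-1,2,-3 ; -6146

  a_3 = -1·3 + 2·-1 + -3·-5 = 10
  a_4 = -1·10 + 2·3 + -3·-1 = -1
  a_5 = -1·-1 + 2·10 + -3·3 = 12
  a_6 = -1·12 + 2·-1 + -3·10 = -44
  a_7 = -1·-44 + 2·12 + -3·-1 = 71
  a_8 = -1·71 + 2·-44 + -3·12 = -195
  a_9 = -1·-195 + 2·71 + -3·-44 = 469
  a_10 = -1·469 + 2·-195 + -3·71 = -1072
  a_11 = -1·-1072 + 2·469 + -3·-195 = 2595
  a_12 = -1·2595 + 2·-1072 + -3·469 = -6146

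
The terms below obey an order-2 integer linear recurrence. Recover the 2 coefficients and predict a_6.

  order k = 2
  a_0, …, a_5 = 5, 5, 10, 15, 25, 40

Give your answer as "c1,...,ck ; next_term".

1,1 ; 65

  a_2 = 1·5 + 1·5 = 10
  a_3 = 1·10 + 1·5 = 15
  a_4 = 1·15 + 1·10 = 25
  a_5 = 1·25 + 1·15 = 40
  a_6 = 1·40 + 1·25 = 65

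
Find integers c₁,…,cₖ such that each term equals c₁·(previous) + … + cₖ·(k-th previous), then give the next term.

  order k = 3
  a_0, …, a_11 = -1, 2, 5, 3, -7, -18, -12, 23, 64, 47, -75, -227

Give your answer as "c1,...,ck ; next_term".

  a_3 = 2·5 + -3·2 + 1·-1 = 3
  a_4 = 2·3 + -3·5 + 1·2 = -7
  a_5 = 2·-7 + -3·3 + 1·5 = -18
  a_6 = 2·-18 + -3·-7 + 1·3 = -12
  a_7 = 2·-12 + -3·-18 + 1·-7 = 23
  a_8 = 2·23 + -3·-12 + 1·-18 = 64
  a_9 = 2·64 + -3·23 + 1·-12 = 47
  a_10 = 2·47 + -3·64 + 1·23 = -75
  a_11 = 2·-75 + -3·47 + 1·64 = -227
  a_12 = 2·-227 + -3·-75 + 1·47 = -182

2,-3,1 ; -182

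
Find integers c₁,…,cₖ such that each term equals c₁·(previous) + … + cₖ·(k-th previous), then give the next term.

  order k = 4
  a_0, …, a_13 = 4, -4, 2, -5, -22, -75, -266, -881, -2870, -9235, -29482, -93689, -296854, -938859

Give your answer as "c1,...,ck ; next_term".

4,-1,-4,-4 ; -2965898

  a_4 = 4·-5 + -1·2 + -4·-4 + -4·4 = -22
  a_5 = 4·-22 + -1·-5 + -4·2 + -4·-4 = -75
  a_6 = 4·-75 + -1·-22 + -4·-5 + -4·2 = -266
  a_7 = 4·-266 + -1·-75 + -4·-22 + -4·-5 = -881
  a_8 = 4·-881 + -1·-266 + -4·-75 + -4·-22 = -2870
  a_9 = 4·-2870 + -1·-881 + -4·-266 + -4·-75 = -9235
  a_10 = 4·-9235 + -1·-2870 + -4·-881 + -4·-266 = -29482
  a_11 = 4·-29482 + -1·-9235 + -4·-2870 + -4·-881 = -93689
  a_12 = 4·-93689 + -1·-29482 + -4·-9235 + -4·-2870 = -296854
  a_13 = 4·-296854 + -1·-93689 + -4·-29482 + -4·-9235 = -938859
  a_14 = 4·-938859 + -1·-296854 + -4·-93689 + -4·-29482 = -2965898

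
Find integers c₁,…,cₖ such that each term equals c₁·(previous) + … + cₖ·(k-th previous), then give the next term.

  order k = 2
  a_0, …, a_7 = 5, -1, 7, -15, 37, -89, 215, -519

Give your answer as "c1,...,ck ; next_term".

  a_2 = -2·-1 + 1·5 = 7
  a_3 = -2·7 + 1·-1 = -15
  a_4 = -2·-15 + 1·7 = 37
  a_5 = -2·37 + 1·-15 = -89
  a_6 = -2·-89 + 1·37 = 215
  a_7 = -2·215 + 1·-89 = -519
  a_8 = -2·-519 + 1·215 = 1253

-2,1 ; 1253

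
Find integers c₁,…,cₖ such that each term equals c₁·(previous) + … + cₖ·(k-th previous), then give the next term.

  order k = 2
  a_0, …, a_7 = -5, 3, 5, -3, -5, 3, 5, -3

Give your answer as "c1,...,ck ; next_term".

  a_2 = 0·3 + -1·-5 = 5
  a_3 = 0·5 + -1·3 = -3
  a_4 = 0·-3 + -1·5 = -5
  a_5 = 0·-5 + -1·-3 = 3
  a_6 = 0·3 + -1·-5 = 5
  a_7 = 0·5 + -1·3 = -3
  a_8 = 0·-3 + -1·5 = -5

0,-1 ; -5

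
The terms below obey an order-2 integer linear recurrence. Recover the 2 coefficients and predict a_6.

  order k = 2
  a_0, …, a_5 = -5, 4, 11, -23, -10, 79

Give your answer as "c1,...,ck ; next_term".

  a_2 = -1·4 + -3·-5 = 11
  a_3 = -1·11 + -3·4 = -23
  a_4 = -1·-23 + -3·11 = -10
  a_5 = -1·-10 + -3·-23 = 79
  a_6 = -1·79 + -3·-10 = -49

-1,-3 ; -49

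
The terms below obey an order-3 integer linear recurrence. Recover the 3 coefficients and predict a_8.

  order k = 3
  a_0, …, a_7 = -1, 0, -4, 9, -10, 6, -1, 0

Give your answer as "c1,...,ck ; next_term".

  a_3 = -2·-4 + -2·0 + -1·-1 = 9
  a_4 = -2·9 + -2·-4 + -1·0 = -10
  a_5 = -2·-10 + -2·9 + -1·-4 = 6
  a_6 = -2·6 + -2·-10 + -1·9 = -1
  a_7 = -2·-1 + -2·6 + -1·-10 = 0
  a_8 = -2·0 + -2·-1 + -1·6 = -4

-2,-2,-1 ; -4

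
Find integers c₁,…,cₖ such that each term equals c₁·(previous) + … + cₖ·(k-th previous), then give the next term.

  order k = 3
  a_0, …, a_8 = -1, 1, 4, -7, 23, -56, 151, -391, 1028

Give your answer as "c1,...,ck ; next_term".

  a_3 = -2·4 + 2·1 + 1·-1 = -7
  a_4 = -2·-7 + 2·4 + 1·1 = 23
  a_5 = -2·23 + 2·-7 + 1·4 = -56
  a_6 = -2·-56 + 2·23 + 1·-7 = 151
  a_7 = -2·151 + 2·-56 + 1·23 = -391
  a_8 = -2·-391 + 2·151 + 1·-56 = 1028
  a_9 = -2·1028 + 2·-391 + 1·151 = -2687

-2,2,1 ; -2687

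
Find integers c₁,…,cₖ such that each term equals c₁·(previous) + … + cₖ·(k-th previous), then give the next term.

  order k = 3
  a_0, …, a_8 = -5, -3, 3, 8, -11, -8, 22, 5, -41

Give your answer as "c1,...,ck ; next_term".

  a_3 = -1·3 + -2·-3 + -1·-5 = 8
  a_4 = -1·8 + -2·3 + -1·-3 = -11
  a_5 = -1·-11 + -2·8 + -1·3 = -8
  a_6 = -1·-8 + -2·-11 + -1·8 = 22
  a_7 = -1·22 + -2·-8 + -1·-11 = 5
  a_8 = -1·5 + -2·22 + -1·-8 = -41
  a_9 = -1·-41 + -2·5 + -1·22 = 9

-1,-2,-1 ; 9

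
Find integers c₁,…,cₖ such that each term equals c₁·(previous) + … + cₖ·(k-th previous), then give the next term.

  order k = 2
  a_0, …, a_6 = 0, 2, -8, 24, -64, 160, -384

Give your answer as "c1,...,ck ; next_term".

-4,-4 ; 896

  a_2 = -4·2 + -4·0 = -8
  a_3 = -4·-8 + -4·2 = 24
  a_4 = -4·24 + -4·-8 = -64
  a_5 = -4·-64 + -4·24 = 160
  a_6 = -4·160 + -4·-64 = -384
  a_7 = -4·-384 + -4·160 = 896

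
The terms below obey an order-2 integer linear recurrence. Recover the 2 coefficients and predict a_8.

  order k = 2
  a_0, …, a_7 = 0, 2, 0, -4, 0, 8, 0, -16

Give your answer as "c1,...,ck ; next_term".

0,-2 ; 0

  a_2 = 0·2 + -2·0 = 0
  a_3 = 0·0 + -2·2 = -4
  a_4 = 0·-4 + -2·0 = 0
  a_5 = 0·0 + -2·-4 = 8
  a_6 = 0·8 + -2·0 = 0
  a_7 = 0·0 + -2·8 = -16
  a_8 = 0·-16 + -2·0 = 0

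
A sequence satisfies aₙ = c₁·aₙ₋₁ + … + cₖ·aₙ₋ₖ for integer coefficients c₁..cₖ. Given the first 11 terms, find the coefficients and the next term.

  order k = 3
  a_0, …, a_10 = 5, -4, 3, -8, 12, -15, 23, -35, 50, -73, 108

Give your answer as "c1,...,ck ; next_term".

  a_3 = -1·3 + 0·-4 + -1·5 = -8
  a_4 = -1·-8 + 0·3 + -1·-4 = 12
  a_5 = -1·12 + 0·-8 + -1·3 = -15
  a_6 = -1·-15 + 0·12 + -1·-8 = 23
  a_7 = -1·23 + 0·-15 + -1·12 = -35
  a_8 = -1·-35 + 0·23 + -1·-15 = 50
  a_9 = -1·50 + 0·-35 + -1·23 = -73
  a_10 = -1·-73 + 0·50 + -1·-35 = 108
  a_11 = -1·108 + 0·-73 + -1·50 = -158

-1,0,-1 ; -158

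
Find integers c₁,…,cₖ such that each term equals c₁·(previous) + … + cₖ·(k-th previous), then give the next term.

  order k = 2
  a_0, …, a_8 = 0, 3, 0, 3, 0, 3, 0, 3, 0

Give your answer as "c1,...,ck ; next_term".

  a_2 = 0·3 + 1·0 = 0
  a_3 = 0·0 + 1·3 = 3
  a_4 = 0·3 + 1·0 = 0
  a_5 = 0·0 + 1·3 = 3
  a_6 = 0·3 + 1·0 = 0
  a_7 = 0·0 + 1·3 = 3
  a_8 = 0·3 + 1·0 = 0
  a_9 = 0·0 + 1·3 = 3

0,1 ; 3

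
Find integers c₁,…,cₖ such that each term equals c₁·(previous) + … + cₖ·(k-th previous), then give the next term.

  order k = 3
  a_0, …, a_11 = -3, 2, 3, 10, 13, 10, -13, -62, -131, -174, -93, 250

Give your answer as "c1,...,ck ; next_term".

2,-1,-2 ; 941

  a_3 = 2·3 + -1·2 + -2·-3 = 10
  a_4 = 2·10 + -1·3 + -2·2 = 13
  a_5 = 2·13 + -1·10 + -2·3 = 10
  a_6 = 2·10 + -1·13 + -2·10 = -13
  a_7 = 2·-13 + -1·10 + -2·13 = -62
  a_8 = 2·-62 + -1·-13 + -2·10 = -131
  a_9 = 2·-131 + -1·-62 + -2·-13 = -174
  a_10 = 2·-174 + -1·-131 + -2·-62 = -93
  a_11 = 2·-93 + -1·-174 + -2·-131 = 250
  a_12 = 2·250 + -1·-93 + -2·-174 = 941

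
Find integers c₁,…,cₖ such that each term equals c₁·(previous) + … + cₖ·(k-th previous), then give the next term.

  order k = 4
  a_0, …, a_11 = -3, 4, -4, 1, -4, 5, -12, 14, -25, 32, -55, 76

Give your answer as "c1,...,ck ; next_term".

-1,1,1,1 ; -124

  a_4 = -1·1 + 1·-4 + 1·4 + 1·-3 = -4
  a_5 = -1·-4 + 1·1 + 1·-4 + 1·4 = 5
  a_6 = -1·5 + 1·-4 + 1·1 + 1·-4 = -12
  a_7 = -1·-12 + 1·5 + 1·-4 + 1·1 = 14
  a_8 = -1·14 + 1·-12 + 1·5 + 1·-4 = -25
  a_9 = -1·-25 + 1·14 + 1·-12 + 1·5 = 32
  a_10 = -1·32 + 1·-25 + 1·14 + 1·-12 = -55
  a_11 = -1·-55 + 1·32 + 1·-25 + 1·14 = 76
  a_12 = -1·76 + 1·-55 + 1·32 + 1·-25 = -124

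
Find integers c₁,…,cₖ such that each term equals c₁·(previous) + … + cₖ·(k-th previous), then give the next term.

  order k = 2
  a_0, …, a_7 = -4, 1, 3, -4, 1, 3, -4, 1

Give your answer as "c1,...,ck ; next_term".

  a_2 = -1·1 + -1·-4 = 3
  a_3 = -1·3 + -1·1 = -4
  a_4 = -1·-4 + -1·3 = 1
  a_5 = -1·1 + -1·-4 = 3
  a_6 = -1·3 + -1·1 = -4
  a_7 = -1·-4 + -1·3 = 1
  a_8 = -1·1 + -1·-4 = 3

-1,-1 ; 3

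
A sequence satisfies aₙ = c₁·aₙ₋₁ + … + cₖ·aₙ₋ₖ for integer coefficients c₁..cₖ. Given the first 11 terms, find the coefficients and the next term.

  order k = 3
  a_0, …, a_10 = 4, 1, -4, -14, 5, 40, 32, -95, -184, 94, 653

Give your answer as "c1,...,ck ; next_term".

  a_3 = 0·-4 + -2·1 + -3·4 = -14
  a_4 = 0·-14 + -2·-4 + -3·1 = 5
  a_5 = 0·5 + -2·-14 + -3·-4 = 40
  a_6 = 0·40 + -2·5 + -3·-14 = 32
  a_7 = 0·32 + -2·40 + -3·5 = -95
  a_8 = 0·-95 + -2·32 + -3·40 = -184
  a_9 = 0·-184 + -2·-95 + -3·32 = 94
  a_10 = 0·94 + -2·-184 + -3·-95 = 653
  a_11 = 0·653 + -2·94 + -3·-184 = 364

0,-2,-3 ; 364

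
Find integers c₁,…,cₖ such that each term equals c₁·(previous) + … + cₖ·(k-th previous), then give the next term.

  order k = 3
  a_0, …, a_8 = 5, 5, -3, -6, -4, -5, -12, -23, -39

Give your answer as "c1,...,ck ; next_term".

  a_3 = 2·-3 + -1·5 + 1·5 = -6
  a_4 = 2·-6 + -1·-3 + 1·5 = -4
  a_5 = 2·-4 + -1·-6 + 1·-3 = -5
  a_6 = 2·-5 + -1·-4 + 1·-6 = -12
  a_7 = 2·-12 + -1·-5 + 1·-4 = -23
  a_8 = 2·-23 + -1·-12 + 1·-5 = -39
  a_9 = 2·-39 + -1·-23 + 1·-12 = -67

2,-1,1 ; -67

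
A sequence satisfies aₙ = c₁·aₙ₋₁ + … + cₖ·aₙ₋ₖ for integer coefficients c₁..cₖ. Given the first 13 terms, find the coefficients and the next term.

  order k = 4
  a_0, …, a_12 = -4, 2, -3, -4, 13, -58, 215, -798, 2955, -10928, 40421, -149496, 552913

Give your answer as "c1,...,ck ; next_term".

  a_4 = -3·-4 + 3·-3 + 1·2 + -2·-4 = 13
  a_5 = -3·13 + 3·-4 + 1·-3 + -2·2 = -58
  a_6 = -3·-58 + 3·13 + 1·-4 + -2·-3 = 215
  a_7 = -3·215 + 3·-58 + 1·13 + -2·-4 = -798
  a_8 = -3·-798 + 3·215 + 1·-58 + -2·13 = 2955
  a_9 = -3·2955 + 3·-798 + 1·215 + -2·-58 = -10928
  a_10 = -3·-10928 + 3·2955 + 1·-798 + -2·215 = 40421
  a_11 = -3·40421 + 3·-10928 + 1·2955 + -2·-798 = -149496
  a_12 = -3·-149496 + 3·40421 + 1·-10928 + -2·2955 = 552913
  a_13 = -3·552913 + 3·-149496 + 1·40421 + -2·-10928 = -2044950

-3,3,1,-2 ; -2044950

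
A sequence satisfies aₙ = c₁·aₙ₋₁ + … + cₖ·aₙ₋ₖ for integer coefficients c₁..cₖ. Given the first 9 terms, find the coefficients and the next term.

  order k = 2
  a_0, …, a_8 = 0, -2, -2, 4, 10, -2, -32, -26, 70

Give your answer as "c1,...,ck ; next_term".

1,-3 ; 148

  a_2 = 1·-2 + -3·0 = -2
  a_3 = 1·-2 + -3·-2 = 4
  a_4 = 1·4 + -3·-2 = 10
  a_5 = 1·10 + -3·4 = -2
  a_6 = 1·-2 + -3·10 = -32
  a_7 = 1·-32 + -3·-2 = -26
  a_8 = 1·-26 + -3·-32 = 70
  a_9 = 1·70 + -3·-26 = 148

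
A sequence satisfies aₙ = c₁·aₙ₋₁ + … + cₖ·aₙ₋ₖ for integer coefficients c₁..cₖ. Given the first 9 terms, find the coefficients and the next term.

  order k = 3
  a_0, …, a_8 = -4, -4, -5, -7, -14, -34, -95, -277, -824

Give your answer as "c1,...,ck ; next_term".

  a_3 = 3·-5 + 1·-4 + -3·-4 = -7
  a_4 = 3·-7 + 1·-5 + -3·-4 = -14
  a_5 = 3·-14 + 1·-7 + -3·-5 = -34
  a_6 = 3·-34 + 1·-14 + -3·-7 = -95
  a_7 = 3·-95 + 1·-34 + -3·-14 = -277
  a_8 = 3·-277 + 1·-95 + -3·-34 = -824
  a_9 = 3·-824 + 1·-277 + -3·-95 = -2464

3,1,-3 ; -2464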